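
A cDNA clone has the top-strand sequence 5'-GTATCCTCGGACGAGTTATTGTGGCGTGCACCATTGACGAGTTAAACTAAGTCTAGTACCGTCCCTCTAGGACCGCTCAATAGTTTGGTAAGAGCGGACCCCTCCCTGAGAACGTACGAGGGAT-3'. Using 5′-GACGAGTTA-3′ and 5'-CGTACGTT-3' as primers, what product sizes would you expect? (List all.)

109 bp, 83 bp

The forward primer GACGAGTTA matches the top strand at positions 10–18, 36–44.
The reverse primer's reverse complement is AACGTACG, matching at positions 111–118.
Each forward site pairs with the reverse site to give a product ending at position 118: sizes 109, 83 bp.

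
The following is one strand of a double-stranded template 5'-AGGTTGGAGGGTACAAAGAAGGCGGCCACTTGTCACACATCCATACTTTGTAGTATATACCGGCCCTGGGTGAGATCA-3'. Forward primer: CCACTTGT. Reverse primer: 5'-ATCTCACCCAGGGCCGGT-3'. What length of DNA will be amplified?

51 bp

Scanning the template, CCACTTGT occurs at positions 26–33; this primer anneals to the bottom strand there with its 3' end pointing downstream.
The reverse primer's reverse complement is ACCGGCCCTGGGTGAGAT, which matches the template at positions 59–76.
The product runs from position 26 to position 76, so its length is 76 − 26 + 1 = 51 bp.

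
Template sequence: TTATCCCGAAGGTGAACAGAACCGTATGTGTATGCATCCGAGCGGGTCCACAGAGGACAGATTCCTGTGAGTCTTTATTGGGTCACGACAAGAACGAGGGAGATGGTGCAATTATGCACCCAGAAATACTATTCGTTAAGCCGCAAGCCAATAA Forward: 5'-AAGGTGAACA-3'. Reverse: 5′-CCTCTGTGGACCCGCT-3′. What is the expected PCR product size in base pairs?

48 bp

The forward primer matches the template at positions 9–18.
Taking the reverse complement of CCTCTGTGGACCCGCT gives AGCGGGTCCACAGAGG, found at positions 41–56 on the template; the primer anneals here to the top strand with its 3' end pointing upstream.
Amplicon spans positions 9–56: 48 bp.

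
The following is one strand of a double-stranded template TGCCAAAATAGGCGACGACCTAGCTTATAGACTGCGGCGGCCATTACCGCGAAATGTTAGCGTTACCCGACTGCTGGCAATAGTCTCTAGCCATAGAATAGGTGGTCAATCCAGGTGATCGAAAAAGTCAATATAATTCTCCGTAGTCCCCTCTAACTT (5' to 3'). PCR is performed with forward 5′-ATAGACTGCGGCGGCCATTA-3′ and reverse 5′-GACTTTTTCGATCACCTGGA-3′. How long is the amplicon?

103 bp

Scanning the template, ATAGACTGCGGCGGCCATTA occurs at positions 27–46; this primer anneals to the bottom strand there with its 3' end pointing downstream.
Taking the reverse complement of GACTTTTTCGATCACCTGGA gives TCCAGGTGATCGAAAAAGTC, found at positions 110–129 on the template; the primer anneals here to the top strand with its 3' end pointing upstream.
The product runs from position 27 to position 129, so its length is 129 − 27 + 1 = 103 bp.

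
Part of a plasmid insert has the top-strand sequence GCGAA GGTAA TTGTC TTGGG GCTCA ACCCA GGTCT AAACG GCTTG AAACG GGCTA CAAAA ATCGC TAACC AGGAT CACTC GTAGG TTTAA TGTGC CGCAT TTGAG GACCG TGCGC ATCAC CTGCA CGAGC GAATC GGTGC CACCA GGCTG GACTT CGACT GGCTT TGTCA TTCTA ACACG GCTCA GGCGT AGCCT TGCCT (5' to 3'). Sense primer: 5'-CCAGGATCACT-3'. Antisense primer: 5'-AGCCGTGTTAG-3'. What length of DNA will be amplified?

115 bp

The forward primer matches the template at positions 69–79.
Taking the reverse complement of AGCCGTGTTAG gives CTAACACGGCT, found at positions 173–183 on the template; the primer anneals here to the top strand with its 3' end pointing upstream.
The product runs from position 69 to position 183, so its length is 183 − 69 + 1 = 115 bp.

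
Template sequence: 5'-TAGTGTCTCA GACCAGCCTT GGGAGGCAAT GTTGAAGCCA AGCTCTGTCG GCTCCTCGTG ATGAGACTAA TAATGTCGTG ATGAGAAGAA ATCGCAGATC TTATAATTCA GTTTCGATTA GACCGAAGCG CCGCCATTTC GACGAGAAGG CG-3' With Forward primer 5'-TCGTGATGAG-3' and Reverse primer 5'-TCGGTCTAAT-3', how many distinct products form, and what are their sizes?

The forward primer TCGTGATGAG matches the top strand at positions 56–65, 76–85.
The reverse primer's reverse complement is ATTAGACCGA, matching at positions 117–126.
Each forward site pairs with the reverse site to give a product ending at position 126: sizes 71, 51 bp.

Two products: 71 bp, 51 bp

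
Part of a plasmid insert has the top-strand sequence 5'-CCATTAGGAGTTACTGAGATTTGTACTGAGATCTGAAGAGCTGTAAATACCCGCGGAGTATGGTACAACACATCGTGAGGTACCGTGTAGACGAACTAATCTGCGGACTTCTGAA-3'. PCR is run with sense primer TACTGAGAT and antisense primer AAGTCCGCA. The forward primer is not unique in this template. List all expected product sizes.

The forward primer TACTGAGAT matches the top strand at positions 12–20, 24–32.
The reverse primer's reverse complement is TGCGGACTT, matching at positions 102–110.
Each forward site pairs with the reverse site to give a product ending at position 110: sizes 99, 87 bp.

99 bp, 87 bp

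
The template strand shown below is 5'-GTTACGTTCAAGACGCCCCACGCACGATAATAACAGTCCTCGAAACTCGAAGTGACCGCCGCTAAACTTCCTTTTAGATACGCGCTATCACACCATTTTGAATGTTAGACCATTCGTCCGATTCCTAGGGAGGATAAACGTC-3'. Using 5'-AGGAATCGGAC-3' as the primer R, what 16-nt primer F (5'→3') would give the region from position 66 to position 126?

The reverse primer's reverse complement GTCCGATTCCT matches the template at positions 116–126; the product starts at position 66.
The forward primer is identical to the top strand over positions 66–81: ACTTCCTTTTAGATAC.

5'-ACTTCCTTTTAGATAC-3'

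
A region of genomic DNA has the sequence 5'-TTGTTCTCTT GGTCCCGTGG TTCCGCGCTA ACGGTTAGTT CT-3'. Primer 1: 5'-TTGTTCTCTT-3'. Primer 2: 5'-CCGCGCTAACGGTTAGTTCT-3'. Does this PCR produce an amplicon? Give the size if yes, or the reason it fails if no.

No product — both primers anneal to the same strand and extend in the same direction.

Primer 1 (TTGTTCTCTT) matches the top strand at positions 1–10 (3' end points downstream).
Primer 2 (CCGCGCTAACGGTTAGTTCT) also matches the top strand directly, at positions 23–42 — its reverse complement AGAACTAACCGTTAGCGCGG is not present.
Both primers anneal to the bottom strand with 3' ends pointing the same way, so neither can prime synthesis back toward the other.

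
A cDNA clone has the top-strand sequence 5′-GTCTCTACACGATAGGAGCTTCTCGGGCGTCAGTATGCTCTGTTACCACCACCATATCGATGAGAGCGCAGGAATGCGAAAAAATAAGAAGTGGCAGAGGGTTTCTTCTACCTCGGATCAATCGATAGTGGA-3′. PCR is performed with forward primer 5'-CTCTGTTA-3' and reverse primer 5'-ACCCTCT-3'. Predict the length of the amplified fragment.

65 bp

The forward primer matches the template at positions 38–45.
The reverse primer's reverse complement is AGAGGGT, which matches the template at positions 96–102.
Product length = (reverse-primer end) − (forward-primer start) + 1 = 102 − 38 + 1 = 65 bp.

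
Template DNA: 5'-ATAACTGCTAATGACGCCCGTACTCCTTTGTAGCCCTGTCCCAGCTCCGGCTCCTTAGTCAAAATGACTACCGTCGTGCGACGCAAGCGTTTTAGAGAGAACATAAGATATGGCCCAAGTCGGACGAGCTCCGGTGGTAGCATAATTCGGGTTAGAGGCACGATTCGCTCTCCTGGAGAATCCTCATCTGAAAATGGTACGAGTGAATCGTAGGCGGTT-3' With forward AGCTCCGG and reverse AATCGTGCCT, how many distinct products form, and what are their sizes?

The forward primer AGCTCCGG matches the top strand at positions 43–50, 127–134.
The reverse primer's reverse complement is AGGCACGATT, matching at positions 156–165.
Each forward site pairs with the reverse site to give a product ending at position 165: sizes 123, 39 bp.

Two products: 123 bp, 39 bp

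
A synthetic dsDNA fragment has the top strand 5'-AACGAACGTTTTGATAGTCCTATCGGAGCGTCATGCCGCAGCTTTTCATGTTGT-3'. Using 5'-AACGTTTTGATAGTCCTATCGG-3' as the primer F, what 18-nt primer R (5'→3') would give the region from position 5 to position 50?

5'-CATGAAAAGCTGCGGCAT-3'

The product's 3' end on the top strand is position 50.
The reverse primer anneals to the top strand over positions 33–50, i.e. to ATGCCGCAGCTTTTCATG.
Its sequence written 5'→3' is the reverse complement: CATGAAAAGCTGCGGCAT.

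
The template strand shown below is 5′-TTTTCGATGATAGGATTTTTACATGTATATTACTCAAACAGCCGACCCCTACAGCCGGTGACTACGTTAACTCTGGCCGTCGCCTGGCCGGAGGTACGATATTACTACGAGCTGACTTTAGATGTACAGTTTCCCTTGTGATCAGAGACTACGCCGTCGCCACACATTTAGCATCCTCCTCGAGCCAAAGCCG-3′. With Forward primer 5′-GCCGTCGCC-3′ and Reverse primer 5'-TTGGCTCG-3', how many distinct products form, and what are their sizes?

The forward primer GCCGTCGCC matches the top strand at positions 76–84, 153–161.
The reverse primer's reverse complement is CGAGCCAA, matching at positions 181–188.
Each forward site pairs with the reverse site to give a product ending at position 188: sizes 113, 36 bp.

Two products: 113 bp, 36 bp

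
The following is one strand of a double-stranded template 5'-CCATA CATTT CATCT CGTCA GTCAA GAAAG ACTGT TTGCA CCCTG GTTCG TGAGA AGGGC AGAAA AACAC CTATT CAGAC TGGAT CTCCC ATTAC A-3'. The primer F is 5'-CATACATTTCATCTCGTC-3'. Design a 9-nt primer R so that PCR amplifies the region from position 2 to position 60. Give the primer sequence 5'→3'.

5'-GCCCTTCTC-3'

The product's 3' end on the top strand is position 60.
The reverse primer anneals to the top strand over positions 52–60, i.e. to GAGAAGGGC.
Its sequence written 5'→3' is the reverse complement: GCCCTTCTC.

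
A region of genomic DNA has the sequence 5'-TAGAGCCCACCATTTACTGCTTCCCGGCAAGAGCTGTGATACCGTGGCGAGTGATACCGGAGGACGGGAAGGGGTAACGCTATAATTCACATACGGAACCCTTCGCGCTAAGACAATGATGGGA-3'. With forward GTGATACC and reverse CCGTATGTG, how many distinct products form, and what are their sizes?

Two products: 61 bp, 46 bp

The forward primer GTGATACC matches the top strand at positions 36–43, 51–58.
The reverse primer's reverse complement is CACATACGG, matching at positions 88–96.
Each forward site pairs with the reverse site to give a product ending at position 96: sizes 61, 46 bp.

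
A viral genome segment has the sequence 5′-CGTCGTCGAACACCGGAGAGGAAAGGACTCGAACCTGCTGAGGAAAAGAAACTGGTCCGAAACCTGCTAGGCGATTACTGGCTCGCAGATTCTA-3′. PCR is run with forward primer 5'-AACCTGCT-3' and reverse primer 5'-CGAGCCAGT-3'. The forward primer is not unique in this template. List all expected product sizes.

54 bp, 25 bp

The forward primer AACCTGCT matches the top strand at positions 32–39, 61–68.
The reverse primer's reverse complement is ACTGGCTCG, matching at positions 77–85.
Each forward site pairs with the reverse site to give a product ending at position 85: sizes 54, 25 bp.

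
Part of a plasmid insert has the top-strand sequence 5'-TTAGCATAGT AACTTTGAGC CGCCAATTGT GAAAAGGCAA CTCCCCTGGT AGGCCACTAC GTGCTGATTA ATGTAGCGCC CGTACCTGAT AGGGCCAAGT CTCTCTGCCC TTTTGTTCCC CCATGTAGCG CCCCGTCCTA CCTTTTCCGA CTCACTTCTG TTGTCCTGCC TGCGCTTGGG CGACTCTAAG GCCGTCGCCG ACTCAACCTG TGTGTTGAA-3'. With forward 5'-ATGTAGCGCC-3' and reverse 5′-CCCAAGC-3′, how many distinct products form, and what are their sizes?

The forward primer ATGTAGCGCC matches the top strand at positions 71–80, 123–132.
The reverse primer's reverse complement is GCTTGGG, matching at positions 174–180.
Each forward site pairs with the reverse site to give a product ending at position 180: sizes 110, 58 bp.

Two products: 110 bp, 58 bp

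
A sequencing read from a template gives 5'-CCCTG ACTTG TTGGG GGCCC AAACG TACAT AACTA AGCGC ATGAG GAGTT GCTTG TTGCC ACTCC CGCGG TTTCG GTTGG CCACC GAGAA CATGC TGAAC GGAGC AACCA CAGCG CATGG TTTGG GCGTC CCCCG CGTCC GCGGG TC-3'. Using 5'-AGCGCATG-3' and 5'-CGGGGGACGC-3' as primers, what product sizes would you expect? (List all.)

100 bp, 24 bp

The forward primer AGCGCATG matches the top strand at positions 36–43, 112–119.
The reverse primer's reverse complement is GCGTCCCCCG, matching at positions 126–135.
Each forward site pairs with the reverse site to give a product ending at position 135: sizes 100, 24 bp.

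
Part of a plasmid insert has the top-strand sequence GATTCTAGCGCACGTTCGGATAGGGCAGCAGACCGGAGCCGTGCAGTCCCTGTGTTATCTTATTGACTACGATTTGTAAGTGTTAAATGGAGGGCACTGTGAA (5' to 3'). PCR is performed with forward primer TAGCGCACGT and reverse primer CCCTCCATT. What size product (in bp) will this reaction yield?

89 bp

Scanning the template, TAGCGCACGT occurs at positions 6–15; this primer anneals to the bottom strand there with its 3' end pointing downstream.
Taking the reverse complement of CCCTCCATT gives AATGGAGGG, found at positions 86–94 on the template; the primer anneals here to the top strand with its 3' end pointing upstream.
Product length = (reverse-primer end) − (forward-primer start) + 1 = 94 − 6 + 1 = 89 bp.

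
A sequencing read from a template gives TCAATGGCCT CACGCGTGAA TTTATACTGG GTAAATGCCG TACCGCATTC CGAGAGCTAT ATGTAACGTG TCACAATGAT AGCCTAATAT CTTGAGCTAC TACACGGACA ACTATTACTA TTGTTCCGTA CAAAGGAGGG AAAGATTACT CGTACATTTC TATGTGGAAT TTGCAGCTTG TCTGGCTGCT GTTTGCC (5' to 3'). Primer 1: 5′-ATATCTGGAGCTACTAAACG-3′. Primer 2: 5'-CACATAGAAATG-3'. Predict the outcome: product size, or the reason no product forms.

No product — primer 1 has no binding site in the template.

Primer 1 (ATATCTGGAGCTACTAAACG) does not match the top strand, and its reverse complement CGTTTAGTAGCTCCAGATAT does not match either.
With no annealing site for primer 1, no amplification occurs.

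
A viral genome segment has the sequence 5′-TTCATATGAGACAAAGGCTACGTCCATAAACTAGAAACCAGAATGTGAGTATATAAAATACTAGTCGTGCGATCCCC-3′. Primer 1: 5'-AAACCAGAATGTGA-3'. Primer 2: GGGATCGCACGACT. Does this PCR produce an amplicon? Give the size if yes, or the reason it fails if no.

Primer 1 (AAACCAGAATGTGA) matches the top strand at positions 35–48; it acts as a forward primer.
Primer 2's reverse complement is AGTCGTGCGATCCC, matching the top strand at positions 63–76; it acts as a reverse primer.
The 3' ends face each other across positions 35–76, giving a 42 bp product.

Yes — a 42 bp product.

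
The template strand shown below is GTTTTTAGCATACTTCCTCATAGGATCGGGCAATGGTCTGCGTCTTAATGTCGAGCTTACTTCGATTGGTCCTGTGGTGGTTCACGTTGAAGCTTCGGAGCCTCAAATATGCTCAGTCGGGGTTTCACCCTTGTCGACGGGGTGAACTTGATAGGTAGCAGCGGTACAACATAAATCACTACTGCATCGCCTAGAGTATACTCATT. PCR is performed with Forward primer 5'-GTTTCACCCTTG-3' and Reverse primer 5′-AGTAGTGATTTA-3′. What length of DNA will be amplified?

62 bp

The forward primer matches the template at positions 122–133.
Taking the reverse complement of AGTAGTGATTTA gives TAAATCACTACT, found at positions 172–183 on the template; the primer anneals here to the top strand with its 3' end pointing upstream.
The product runs from position 122 to position 183, so its length is 183 − 122 + 1 = 62 bp.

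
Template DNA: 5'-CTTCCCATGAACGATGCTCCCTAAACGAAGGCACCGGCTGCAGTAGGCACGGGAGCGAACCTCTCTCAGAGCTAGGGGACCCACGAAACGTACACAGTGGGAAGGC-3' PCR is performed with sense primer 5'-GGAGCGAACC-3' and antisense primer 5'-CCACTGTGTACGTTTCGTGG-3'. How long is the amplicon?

49 bp

Scanning the template, GGAGCGAACC occurs at positions 52–61; this primer anneals to the bottom strand there with its 3' end pointing downstream.
Reverse complement of the reverse primer: CCACGAAACGTACACAGTGG. This occurs on the top strand at positions 81–100.
Product length = (reverse-primer end) − (forward-primer start) + 1 = 100 − 52 + 1 = 49 bp.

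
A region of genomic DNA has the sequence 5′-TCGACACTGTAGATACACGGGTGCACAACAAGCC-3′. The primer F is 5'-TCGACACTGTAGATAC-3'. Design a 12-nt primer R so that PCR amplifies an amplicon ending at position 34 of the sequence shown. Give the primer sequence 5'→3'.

The forward primer binds at positions 1–16; the product's 3' end on the top strand is position 34.
The reverse primer anneals to the top strand over positions 23–34, i.e. to GCACAACAAGCC.
Its sequence written 5'→3' is the reverse complement: GGCTTGTTGTGC.

5'-GGCTTGTTGTGC-3'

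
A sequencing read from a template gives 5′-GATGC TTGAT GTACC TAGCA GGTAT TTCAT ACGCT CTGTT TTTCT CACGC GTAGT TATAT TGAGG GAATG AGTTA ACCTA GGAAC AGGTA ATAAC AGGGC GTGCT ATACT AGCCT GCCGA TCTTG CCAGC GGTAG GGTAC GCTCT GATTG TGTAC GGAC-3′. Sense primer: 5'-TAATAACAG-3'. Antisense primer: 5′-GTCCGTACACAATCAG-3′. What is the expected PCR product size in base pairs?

Scanning the template, TAATAACAG occurs at positions 89–97; this primer anneals to the bottom strand there with its 3' end pointing downstream.
The reverse primer's reverse complement is CTGATTGTGTACGGAC, which matches the template at positions 144–159.
The product runs from position 89 to position 159, so its length is 159 − 89 + 1 = 71 bp.

71 bp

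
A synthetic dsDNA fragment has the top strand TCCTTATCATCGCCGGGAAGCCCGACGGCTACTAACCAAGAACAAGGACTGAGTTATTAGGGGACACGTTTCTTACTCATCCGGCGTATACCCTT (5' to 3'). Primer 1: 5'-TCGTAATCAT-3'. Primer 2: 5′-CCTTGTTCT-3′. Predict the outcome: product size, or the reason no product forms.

Primer 1 (TCGTAATCAT) does not match the top strand, and its reverse complement ATGATTACGA does not match either.
With no annealing site for primer 1, no amplification occurs.

No product — primer 1 has no binding site in the template.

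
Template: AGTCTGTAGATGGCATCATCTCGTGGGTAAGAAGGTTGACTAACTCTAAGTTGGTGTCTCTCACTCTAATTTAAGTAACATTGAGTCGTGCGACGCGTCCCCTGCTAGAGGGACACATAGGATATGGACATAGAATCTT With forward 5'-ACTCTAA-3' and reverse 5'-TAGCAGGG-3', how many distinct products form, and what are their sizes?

Two products: 65 bp, 45 bp

The forward primer ACTCTAA matches the top strand at positions 43–49, 63–69.
The reverse primer's reverse complement is CCCTGCTA, matching at positions 100–107.
Each forward site pairs with the reverse site to give a product ending at position 107: sizes 65, 45 bp.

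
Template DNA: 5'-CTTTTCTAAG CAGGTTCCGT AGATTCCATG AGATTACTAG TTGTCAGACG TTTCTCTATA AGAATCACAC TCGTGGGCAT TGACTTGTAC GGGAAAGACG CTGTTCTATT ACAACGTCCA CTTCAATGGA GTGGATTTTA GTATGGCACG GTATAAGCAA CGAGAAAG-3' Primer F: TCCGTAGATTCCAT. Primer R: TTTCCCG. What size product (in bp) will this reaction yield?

81 bp

Scanning the template, TCCGTAGATTCCAT occurs at positions 16–29; this primer anneals to the bottom strand there with its 3' end pointing downstream.
Reverse complement of the reverse primer: CGGGAAA. This occurs on the top strand at positions 90–96.
Product length = (reverse-primer end) − (forward-primer start) + 1 = 96 − 16 + 1 = 81 bp.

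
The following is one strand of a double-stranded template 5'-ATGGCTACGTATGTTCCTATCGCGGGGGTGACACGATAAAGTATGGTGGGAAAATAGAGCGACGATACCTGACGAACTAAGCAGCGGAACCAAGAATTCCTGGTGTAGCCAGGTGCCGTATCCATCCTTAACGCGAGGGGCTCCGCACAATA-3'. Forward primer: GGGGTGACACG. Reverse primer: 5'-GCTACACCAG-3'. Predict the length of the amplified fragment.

85 bp

Scanning the template, GGGGTGACACG occurs at positions 25–35; this primer anneals to the bottom strand there with its 3' end pointing downstream.
Reverse complement of the reverse primer: CTGGTGTAGC. This occurs on the top strand at positions 100–109.
Amplicon spans positions 25–109: 85 bp.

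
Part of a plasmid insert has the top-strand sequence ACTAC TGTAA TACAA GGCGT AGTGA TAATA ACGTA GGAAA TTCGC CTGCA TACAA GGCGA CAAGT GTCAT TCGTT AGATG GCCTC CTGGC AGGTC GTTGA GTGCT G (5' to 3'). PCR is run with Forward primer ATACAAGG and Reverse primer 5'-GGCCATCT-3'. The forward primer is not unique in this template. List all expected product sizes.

The forward primer ATACAAGG matches the top strand at positions 10–17, 50–57.
The reverse primer's reverse complement is AGATGGCC, matching at positions 76–83.
Each forward site pairs with the reverse site to give a product ending at position 83: sizes 74, 34 bp.

74 bp, 34 bp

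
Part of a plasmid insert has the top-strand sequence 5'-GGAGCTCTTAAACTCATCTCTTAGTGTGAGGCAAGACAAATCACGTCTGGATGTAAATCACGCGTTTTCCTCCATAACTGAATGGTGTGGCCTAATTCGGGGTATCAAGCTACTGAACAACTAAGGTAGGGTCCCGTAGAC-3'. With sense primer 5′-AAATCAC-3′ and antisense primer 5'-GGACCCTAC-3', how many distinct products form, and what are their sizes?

The forward primer AAATCAC matches the top strand at positions 38–44, 55–61.
The reverse primer's reverse complement is GTAGGGTCC, matching at positions 126–134.
Each forward site pairs with the reverse site to give a product ending at position 134: sizes 97, 80 bp.

Two products: 97 bp, 80 bp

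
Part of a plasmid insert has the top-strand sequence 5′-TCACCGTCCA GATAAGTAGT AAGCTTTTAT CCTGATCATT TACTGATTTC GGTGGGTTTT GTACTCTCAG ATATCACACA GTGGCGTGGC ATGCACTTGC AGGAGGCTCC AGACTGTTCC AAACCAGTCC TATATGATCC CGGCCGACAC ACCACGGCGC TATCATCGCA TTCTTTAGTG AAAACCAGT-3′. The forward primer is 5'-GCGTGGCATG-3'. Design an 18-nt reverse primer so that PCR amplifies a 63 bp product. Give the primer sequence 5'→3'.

The forward primer binds at positions 84–93, so a 63 bp product ends at position 84 + 63 − 1 = 146.
The reverse primer anneals to the top strand over positions 129–146, i.e. to CCTATATGATCCCGGCCG.
Its sequence written 5'→3' is the reverse complement: CGGCCGGGATCATATAGG.

5'-CGGCCGGGATCATATAGG-3'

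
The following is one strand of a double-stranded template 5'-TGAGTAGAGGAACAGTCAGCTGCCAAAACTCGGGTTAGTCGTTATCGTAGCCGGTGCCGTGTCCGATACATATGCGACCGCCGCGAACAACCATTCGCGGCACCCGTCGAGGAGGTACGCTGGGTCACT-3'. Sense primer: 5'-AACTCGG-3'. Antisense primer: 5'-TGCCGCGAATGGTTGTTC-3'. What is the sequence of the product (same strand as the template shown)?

5'-AACTCGGGTTAGTCGTTATCGTAGCCGGTGCCGTGTCCGATACATATGCGACCGCCGCGAACAACCATTCGCGGCA-3'

Scanning the template, AACTCGG occurs at positions 27–33; this primer anneals to the bottom strand there with its 3' end pointing downstream.
The reverse primer's reverse complement is GAACAACCATTCGCGGCA, which matches the template at positions 85–102.
The product is the template from position 27 through 102 (76 bp).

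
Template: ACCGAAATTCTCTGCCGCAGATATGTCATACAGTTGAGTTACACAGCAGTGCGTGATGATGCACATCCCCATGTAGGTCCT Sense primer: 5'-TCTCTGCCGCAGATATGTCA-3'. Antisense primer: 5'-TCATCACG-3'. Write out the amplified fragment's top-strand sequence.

5'-TCTCTGCCGCAGATATGTCATACAGTTGAGTTACACAGCAGTGCGTGATGA-3'

Forward primer TCTCTGCCGCAGATATGTCA is found on the top strand at positions 9–28.
Taking the reverse complement of TCATCACG gives CGTGATGA, found at positions 52–59 on the template; the primer anneals here to the top strand with its 3' end pointing upstream.
The product is the template from position 9 through 59 (51 bp).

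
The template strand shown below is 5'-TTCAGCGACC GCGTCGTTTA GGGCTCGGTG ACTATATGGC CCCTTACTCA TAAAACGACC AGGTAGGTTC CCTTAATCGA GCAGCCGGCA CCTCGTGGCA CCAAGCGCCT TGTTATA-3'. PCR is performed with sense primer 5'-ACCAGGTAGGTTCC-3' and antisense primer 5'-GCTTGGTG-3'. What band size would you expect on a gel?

Forward primer ACCAGGTAGGTTCC is found on the top strand at positions 58–71.
Taking the reverse complement of GCTTGGTG gives CACCAAGC, found at positions 99–106 on the template; the primer anneals here to the top strand with its 3' end pointing upstream.
Amplicon spans positions 58–106: 49 bp.

49 bp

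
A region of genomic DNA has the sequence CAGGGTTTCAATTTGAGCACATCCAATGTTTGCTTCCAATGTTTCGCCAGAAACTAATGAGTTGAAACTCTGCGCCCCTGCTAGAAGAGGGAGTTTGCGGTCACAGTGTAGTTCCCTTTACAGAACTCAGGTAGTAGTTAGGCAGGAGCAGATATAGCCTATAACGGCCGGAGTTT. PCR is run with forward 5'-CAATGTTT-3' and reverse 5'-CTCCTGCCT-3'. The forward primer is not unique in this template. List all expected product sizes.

The forward primer CAATGTTT matches the top strand at positions 24–31, 37–44.
The reverse primer's reverse complement is AGGCAGGAG, matching at positions 140–148.
Each forward site pairs with the reverse site to give a product ending at position 148: sizes 125, 112 bp.

125 bp, 112 bp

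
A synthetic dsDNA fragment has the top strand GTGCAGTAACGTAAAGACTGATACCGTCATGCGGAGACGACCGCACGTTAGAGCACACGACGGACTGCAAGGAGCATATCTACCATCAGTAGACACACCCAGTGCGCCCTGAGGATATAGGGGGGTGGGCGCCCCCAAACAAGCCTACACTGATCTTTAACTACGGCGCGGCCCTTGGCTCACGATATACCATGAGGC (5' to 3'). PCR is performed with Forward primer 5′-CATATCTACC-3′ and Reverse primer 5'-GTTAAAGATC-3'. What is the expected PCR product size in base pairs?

Scanning the template, CATATCTACC occurs at positions 75–84; this primer anneals to the bottom strand there with its 3' end pointing downstream.
Taking the reverse complement of GTTAAAGATC gives GATCTTTAAC, found at positions 152–161 on the template; the primer anneals here to the top strand with its 3' end pointing upstream.
Amplicon spans positions 75–161: 87 bp.

87 bp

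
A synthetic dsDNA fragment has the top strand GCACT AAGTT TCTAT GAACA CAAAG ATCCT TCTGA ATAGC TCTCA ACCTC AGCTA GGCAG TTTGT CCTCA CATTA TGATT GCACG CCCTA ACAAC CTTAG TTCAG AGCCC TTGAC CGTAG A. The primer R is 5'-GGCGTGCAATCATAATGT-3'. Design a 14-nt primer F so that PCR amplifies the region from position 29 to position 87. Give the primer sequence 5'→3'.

The reverse primer's reverse complement ACATTATGATTGCACGCC matches the template at positions 70–87; the product starts at position 29.
The forward primer is identical to the top strand over positions 29–42: CTTCTGAATAGCTC.

5'-CTTCTGAATAGCTC-3'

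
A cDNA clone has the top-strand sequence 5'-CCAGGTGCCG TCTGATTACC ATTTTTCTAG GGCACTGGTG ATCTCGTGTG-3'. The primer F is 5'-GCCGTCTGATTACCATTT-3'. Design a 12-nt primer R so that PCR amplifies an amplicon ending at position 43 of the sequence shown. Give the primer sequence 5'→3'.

5'-GATCACCAGTGC-3'

The forward primer binds at positions 7–24; the product's 3' end on the top strand is position 43.
The reverse primer anneals to the top strand over positions 32–43, i.e. to GCACTGGTGATC.
Its sequence written 5'→3' is the reverse complement: GATCACCAGTGC.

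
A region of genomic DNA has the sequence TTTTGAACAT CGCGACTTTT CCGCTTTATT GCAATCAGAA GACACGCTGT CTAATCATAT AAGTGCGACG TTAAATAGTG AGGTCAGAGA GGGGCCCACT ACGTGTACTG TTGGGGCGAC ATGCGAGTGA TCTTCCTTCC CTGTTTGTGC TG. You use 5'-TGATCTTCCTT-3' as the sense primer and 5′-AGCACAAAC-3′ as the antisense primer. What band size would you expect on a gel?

Forward primer TGATCTTCCTT is found on the top strand at positions 128–138.
Reverse complement of the reverse primer: GTTTGTGCT. This occurs on the top strand at positions 143–151.
Amplicon spans positions 128–151: 24 bp.

24 bp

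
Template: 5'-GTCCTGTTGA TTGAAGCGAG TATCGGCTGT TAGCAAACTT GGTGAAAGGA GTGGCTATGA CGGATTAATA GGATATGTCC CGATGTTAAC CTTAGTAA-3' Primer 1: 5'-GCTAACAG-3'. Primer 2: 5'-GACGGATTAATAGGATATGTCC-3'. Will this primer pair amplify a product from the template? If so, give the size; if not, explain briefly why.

Primer 1 (GCTAACAG) has reverse complement CTGTTAGC, which matches the top strand at positions 27–34; primer 1 anneals to the top strand there with its 3' end pointing upstream toward position 27.
Primer 2 (GACGGATTAATAGGATATGTCC) matches the top strand directly at positions 59–80; it anneals to the bottom strand with its 3' end pointing downstream toward position 80.
The 3' ends diverge (primer 1 extends toward position 1, primer 2 toward position 98), so the primers never converge on a shared product.

No product — the primers' 3' ends point away from each other.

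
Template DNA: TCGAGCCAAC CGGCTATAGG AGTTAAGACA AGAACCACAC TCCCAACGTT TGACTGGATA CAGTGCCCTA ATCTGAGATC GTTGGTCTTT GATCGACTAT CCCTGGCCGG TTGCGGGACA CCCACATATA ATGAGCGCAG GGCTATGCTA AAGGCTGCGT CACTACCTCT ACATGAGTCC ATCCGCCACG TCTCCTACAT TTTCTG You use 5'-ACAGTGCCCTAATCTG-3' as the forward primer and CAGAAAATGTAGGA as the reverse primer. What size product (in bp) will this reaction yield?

147 bp

Scanning the template, ACAGTGCCCTAATCTG occurs at positions 60–75; this primer anneals to the bottom strand there with its 3' end pointing downstream.
Reverse complement of the reverse primer: TCCTACATTTTCTG. This occurs on the top strand at positions 193–206.
Amplicon spans positions 60–206: 147 bp.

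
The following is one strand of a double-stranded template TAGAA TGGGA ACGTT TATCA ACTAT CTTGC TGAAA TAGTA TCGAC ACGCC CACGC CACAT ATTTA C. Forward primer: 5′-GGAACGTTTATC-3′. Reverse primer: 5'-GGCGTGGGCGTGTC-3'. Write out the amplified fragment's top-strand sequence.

5'-GGAACGTTTATCAACTATCTTGCTGAAATAGTATCGACACGCCCACGCC-3'

The forward primer matches the template at positions 8–19.
Taking the reverse complement of GGCGTGGGCGTGTC gives GACACGCCCACGCC, found at positions 43–56 on the template; the primer anneals here to the top strand with its 3' end pointing upstream.
The product is the template from position 8 through 56 (49 bp).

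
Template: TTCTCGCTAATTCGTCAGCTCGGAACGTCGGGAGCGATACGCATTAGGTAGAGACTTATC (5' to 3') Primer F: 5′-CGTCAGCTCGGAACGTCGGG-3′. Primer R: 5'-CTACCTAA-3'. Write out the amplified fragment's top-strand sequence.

Forward primer CGTCAGCTCGGAACGTCGGG is found on the top strand at positions 13–32.
Reverse complement of the reverse primer: TTAGGTAG. This occurs on the top strand at positions 44–51.
The product is the template from position 13 through 51 (39 bp).

5'-CGTCAGCTCGGAACGTCGGGAGCGATACGCATTAGGTAG-3'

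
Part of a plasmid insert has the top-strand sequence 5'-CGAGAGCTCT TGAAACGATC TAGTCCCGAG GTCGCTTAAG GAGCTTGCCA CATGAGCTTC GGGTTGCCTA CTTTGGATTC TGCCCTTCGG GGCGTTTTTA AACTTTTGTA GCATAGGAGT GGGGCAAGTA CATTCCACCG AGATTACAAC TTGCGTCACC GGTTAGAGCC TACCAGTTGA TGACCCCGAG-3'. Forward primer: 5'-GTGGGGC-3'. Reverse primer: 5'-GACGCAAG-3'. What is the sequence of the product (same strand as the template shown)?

5'-GTGGGGCAAGTACATTCCACCGAGATTACAACTTGCGTC-3'

Forward primer GTGGGGC is found on the top strand at positions 119–125.
Taking the reverse complement of GACGCAAG gives CTTGCGTC, found at positions 150–157 on the template; the primer anneals here to the top strand with its 3' end pointing upstream.
The product is the template from position 119 through 157 (39 bp).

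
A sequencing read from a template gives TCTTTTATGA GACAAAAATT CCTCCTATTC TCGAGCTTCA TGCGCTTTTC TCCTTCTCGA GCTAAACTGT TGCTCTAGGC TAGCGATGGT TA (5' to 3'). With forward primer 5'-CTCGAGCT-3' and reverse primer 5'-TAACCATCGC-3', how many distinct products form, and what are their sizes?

Two products: 63 bp, 37 bp

The forward primer CTCGAGCT matches the top strand at positions 30–37, 56–63.
The reverse primer's reverse complement is GCGATGGTTA, matching at positions 83–92.
Each forward site pairs with the reverse site to give a product ending at position 92: sizes 63, 37 bp.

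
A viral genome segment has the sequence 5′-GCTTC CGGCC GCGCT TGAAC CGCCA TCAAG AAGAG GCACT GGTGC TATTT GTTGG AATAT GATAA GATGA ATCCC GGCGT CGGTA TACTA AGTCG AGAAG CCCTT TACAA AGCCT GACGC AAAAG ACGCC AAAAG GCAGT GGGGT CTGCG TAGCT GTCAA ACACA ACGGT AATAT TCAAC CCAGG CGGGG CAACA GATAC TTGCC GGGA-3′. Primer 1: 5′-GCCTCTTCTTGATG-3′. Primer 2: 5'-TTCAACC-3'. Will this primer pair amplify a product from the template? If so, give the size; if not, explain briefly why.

No product — the primers' 3' ends point away from each other.

Primer 1 (GCCTCTTCTTGATG) has reverse complement CATCAAGAAGAGGC, which matches the top strand at positions 24–37; primer 1 anneals to the top strand there with its 3' end pointing upstream toward position 24.
Primer 2 (TTCAACC) matches the top strand directly at positions 175–181; it anneals to the bottom strand with its 3' end pointing downstream toward position 181.
The 3' ends diverge (primer 1 extends toward position 1, primer 2 toward position 209), so the primers never converge on a shared product.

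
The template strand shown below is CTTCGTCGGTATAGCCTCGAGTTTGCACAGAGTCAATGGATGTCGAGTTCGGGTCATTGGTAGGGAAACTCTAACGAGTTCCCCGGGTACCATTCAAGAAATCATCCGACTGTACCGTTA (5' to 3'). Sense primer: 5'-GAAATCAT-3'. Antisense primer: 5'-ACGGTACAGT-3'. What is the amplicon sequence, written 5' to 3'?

The forward primer matches the template at positions 98–105.
The reverse primer's reverse complement is ACTGTACCGT, which matches the template at positions 109–118.
The product is the template from position 98 through 118 (21 bp).

5'-GAAATCATCCGACTGTACCGT-3'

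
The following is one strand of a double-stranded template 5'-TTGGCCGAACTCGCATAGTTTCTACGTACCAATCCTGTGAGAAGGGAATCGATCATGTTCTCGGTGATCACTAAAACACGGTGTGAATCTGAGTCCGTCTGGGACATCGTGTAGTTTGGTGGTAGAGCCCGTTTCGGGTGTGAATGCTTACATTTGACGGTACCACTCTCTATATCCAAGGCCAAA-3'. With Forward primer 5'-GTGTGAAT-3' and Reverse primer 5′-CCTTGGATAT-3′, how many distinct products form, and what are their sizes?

Two products: 101 bp, 44 bp

The forward primer GTGTGAAT matches the top strand at positions 81–88, 138–145.
The reverse primer's reverse complement is ATATCCAAGG, matching at positions 172–181.
Each forward site pairs with the reverse site to give a product ending at position 181: sizes 101, 44 bp.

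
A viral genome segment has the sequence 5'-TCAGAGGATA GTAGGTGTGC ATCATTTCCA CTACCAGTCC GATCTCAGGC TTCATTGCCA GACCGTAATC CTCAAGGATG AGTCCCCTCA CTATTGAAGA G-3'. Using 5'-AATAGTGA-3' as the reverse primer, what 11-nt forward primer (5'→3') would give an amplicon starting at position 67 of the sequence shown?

5'-AATCCTCAAGG-3'

The reverse primer's reverse complement TCACTATT matches the template at positions 88–95; the product starts at position 67.
The forward primer is identical to the top strand over positions 67–77: AATCCTCAAGG.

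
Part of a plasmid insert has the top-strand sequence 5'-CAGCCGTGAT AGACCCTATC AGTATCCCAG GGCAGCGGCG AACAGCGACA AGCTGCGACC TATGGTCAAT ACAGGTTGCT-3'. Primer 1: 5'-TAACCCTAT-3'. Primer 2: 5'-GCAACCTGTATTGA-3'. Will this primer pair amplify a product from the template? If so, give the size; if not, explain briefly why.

Primer 1 (TAACCCTAT) does not match the top strand, and its reverse complement ATAGGGTTA does not match either.
With no annealing site for primer 1, no amplification occurs.

No product — primer 1 has no binding site in the template.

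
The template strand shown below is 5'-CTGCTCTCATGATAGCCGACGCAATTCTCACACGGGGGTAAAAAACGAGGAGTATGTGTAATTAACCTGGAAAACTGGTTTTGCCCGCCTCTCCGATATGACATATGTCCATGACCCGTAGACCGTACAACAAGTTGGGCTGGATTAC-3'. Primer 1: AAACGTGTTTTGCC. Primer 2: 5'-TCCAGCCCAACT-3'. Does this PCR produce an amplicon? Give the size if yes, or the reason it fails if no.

Primer 1 (AAACGTGTTTTGCC) does not match the top strand, and its reverse complement GGCAAAACACGTTT does not match either.
With no annealing site for primer 1, no amplification occurs.

No product — primer 1 has no binding site in the template.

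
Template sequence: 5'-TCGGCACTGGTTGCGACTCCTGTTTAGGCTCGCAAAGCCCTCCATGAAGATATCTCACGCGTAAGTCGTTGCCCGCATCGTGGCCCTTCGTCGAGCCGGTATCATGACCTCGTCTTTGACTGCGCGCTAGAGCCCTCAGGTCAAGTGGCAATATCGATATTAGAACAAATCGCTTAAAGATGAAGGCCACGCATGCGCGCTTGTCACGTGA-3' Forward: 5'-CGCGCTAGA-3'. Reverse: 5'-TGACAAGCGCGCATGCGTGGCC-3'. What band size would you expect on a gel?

84 bp

Scanning the template, CGCGCTAGA occurs at positions 123–131; this primer anneals to the bottom strand there with its 3' end pointing downstream.
The reverse primer's reverse complement is GGCCACGCATGCGCGCTTGTCA, which matches the template at positions 185–206.
Product length = (reverse-primer end) − (forward-primer start) + 1 = 206 − 123 + 1 = 84 bp.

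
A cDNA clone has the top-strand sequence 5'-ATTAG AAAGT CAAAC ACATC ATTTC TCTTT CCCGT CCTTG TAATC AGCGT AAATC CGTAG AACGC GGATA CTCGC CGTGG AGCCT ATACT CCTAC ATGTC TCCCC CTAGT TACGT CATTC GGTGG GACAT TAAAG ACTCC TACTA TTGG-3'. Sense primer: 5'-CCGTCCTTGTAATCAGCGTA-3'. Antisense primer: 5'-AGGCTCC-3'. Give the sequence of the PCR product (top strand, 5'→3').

Scanning the template, CCGTCCTTGTAATCAGCGTA occurs at positions 32–51; this primer anneals to the bottom strand there with its 3' end pointing downstream.
Reverse complement of the reverse primer: GGAGCCT. This occurs on the top strand at positions 79–85.
The product is the template from position 32 through 85 (54 bp).

5'-CCGTCCTTGTAATCAGCGTAAATCCGTAGAACGCGGATACTCGCCGTGGAGCCT-3'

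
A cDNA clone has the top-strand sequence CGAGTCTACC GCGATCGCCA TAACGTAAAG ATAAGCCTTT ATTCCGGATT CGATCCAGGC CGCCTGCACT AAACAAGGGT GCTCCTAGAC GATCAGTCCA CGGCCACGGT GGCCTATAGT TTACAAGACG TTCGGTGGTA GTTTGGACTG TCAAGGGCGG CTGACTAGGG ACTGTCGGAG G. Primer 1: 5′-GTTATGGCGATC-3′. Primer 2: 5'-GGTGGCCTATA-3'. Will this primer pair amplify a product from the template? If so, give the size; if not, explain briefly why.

No product — the primers' 3' ends point away from each other.

Primer 1 (GTTATGGCGATC) has reverse complement GATCGCCATAAC, which matches the top strand at positions 13–24; primer 1 anneals to the top strand there with its 3' end pointing upstream toward position 13.
Primer 2 (GGTGGCCTATA) matches the top strand directly at positions 108–118; it anneals to the bottom strand with its 3' end pointing downstream toward position 118.
The 3' ends diverge (primer 1 extends toward position 1, primer 2 toward position 181), so the primers never converge on a shared product.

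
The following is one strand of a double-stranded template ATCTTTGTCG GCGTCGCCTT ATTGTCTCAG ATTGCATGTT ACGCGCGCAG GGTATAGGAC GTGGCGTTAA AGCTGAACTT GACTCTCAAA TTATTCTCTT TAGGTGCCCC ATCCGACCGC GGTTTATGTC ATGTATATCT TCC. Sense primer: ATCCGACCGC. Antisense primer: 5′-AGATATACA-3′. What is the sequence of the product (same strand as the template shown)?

The forward primer matches the template at positions 111–120.
Taking the reverse complement of AGATATACA gives TGTATATCT, found at positions 132–140 on the template; the primer anneals here to the top strand with its 3' end pointing upstream.
The product is the template from position 111 through 140 (30 bp).

5'-ATCCGACCGCGGTTTATGTCATGTATATCT-3'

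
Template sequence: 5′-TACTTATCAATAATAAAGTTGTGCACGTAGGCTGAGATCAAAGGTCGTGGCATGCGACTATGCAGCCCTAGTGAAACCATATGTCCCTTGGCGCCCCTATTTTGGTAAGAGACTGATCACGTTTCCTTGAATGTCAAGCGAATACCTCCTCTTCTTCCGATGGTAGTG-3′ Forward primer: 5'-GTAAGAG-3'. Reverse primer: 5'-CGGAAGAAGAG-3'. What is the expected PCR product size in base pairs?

55 bp

The forward primer matches the template at positions 105–111.
Reverse complement of the reverse primer: CTCTTCTTCCG. This occurs on the top strand at positions 149–159.
Product length = (reverse-primer end) − (forward-primer start) + 1 = 159 − 105 + 1 = 55 bp.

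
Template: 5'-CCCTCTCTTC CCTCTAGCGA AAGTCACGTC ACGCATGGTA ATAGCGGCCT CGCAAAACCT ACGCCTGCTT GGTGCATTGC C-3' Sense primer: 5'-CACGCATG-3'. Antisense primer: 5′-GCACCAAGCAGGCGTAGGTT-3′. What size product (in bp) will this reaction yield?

The forward primer matches the template at positions 30–37.
The reverse primer's reverse complement is AACCTACGCCTGCTTGGTGC, which matches the template at positions 56–75.
Product length = (reverse-primer end) − (forward-primer start) + 1 = 75 − 30 + 1 = 46 bp.

46 bp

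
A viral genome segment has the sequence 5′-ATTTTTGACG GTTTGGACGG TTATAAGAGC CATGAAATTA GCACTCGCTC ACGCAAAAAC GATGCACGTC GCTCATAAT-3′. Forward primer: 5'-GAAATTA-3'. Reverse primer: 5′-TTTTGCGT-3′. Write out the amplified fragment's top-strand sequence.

5'-GAAATTAGCACTCGCTCACGCAAAA-3'

Forward primer GAAATTA is found on the top strand at positions 34–40.
Taking the reverse complement of TTTTGCGT gives ACGCAAAA, found at positions 51–58 on the template; the primer anneals here to the top strand with its 3' end pointing upstream.
The product is the template from position 34 through 58 (25 bp).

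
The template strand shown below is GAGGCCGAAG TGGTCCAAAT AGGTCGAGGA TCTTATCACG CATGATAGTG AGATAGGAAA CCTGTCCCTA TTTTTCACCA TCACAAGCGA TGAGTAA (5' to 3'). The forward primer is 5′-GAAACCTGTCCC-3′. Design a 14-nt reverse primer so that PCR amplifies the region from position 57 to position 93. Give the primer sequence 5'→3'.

5'-TCATCGCTTGTGAT-3'

The product's 3' end on the top strand is position 93.
The reverse primer anneals to the top strand over positions 80–93, i.e. to ATCACAAGCGATGA.
Its sequence written 5'→3' is the reverse complement: TCATCGCTTGTGAT.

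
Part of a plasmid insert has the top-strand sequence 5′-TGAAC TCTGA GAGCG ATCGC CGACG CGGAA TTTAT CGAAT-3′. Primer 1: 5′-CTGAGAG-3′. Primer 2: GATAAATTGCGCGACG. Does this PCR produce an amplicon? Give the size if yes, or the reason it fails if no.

Primer 2 (GATAAATTGCGCGACG) does not match the top strand, and its reverse complement CGTCGCGCAATTTATC does not match either.
With no annealing site for primer 2, no amplification occurs.

No product — primer 2 has no binding site in the template.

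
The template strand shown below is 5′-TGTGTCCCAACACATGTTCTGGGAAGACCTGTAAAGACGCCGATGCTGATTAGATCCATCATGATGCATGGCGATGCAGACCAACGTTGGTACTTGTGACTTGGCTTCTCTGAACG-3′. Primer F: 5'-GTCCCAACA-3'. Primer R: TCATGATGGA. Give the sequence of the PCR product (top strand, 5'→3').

5'-GTCCCAACACATGTTCTGGGAAGACCTGTAAAGACGCCGATGCTGATTAGATCCATCATGA-3'

Forward primer GTCCCAACA is found on the top strand at positions 4–12.
Reverse complement of the reverse primer: TCCATCATGA. This occurs on the top strand at positions 55–64.
The product is the template from position 4 through 64 (61 bp).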